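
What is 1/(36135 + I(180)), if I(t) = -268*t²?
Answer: -1/8647065 ≈ -1.1565e-7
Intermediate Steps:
1/(36135 + I(180)) = 1/(36135 - 268*180²) = 1/(36135 - 268*32400) = 1/(36135 - 8683200) = 1/(-8647065) = -1/8647065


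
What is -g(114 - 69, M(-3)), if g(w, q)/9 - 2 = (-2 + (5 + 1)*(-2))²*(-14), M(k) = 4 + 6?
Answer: 24678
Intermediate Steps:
M(k) = 10
g(w, q) = -24678 (g(w, q) = 18 + 9*((-2 + (5 + 1)*(-2))²*(-14)) = 18 + 9*((-2 + 6*(-2))²*(-14)) = 18 + 9*((-2 - 12)²*(-14)) = 18 + 9*((-14)²*(-14)) = 18 + 9*(196*(-14)) = 18 + 9*(-2744) = 18 - 24696 = -24678)
-g(114 - 69, M(-3)) = -1*(-24678) = 24678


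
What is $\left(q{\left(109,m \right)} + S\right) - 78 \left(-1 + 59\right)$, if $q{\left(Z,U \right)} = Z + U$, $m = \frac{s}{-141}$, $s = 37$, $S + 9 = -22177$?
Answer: $- \frac{3750778}{141} \approx -26601.0$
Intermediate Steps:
$S = -22186$ ($S = -9 - 22177 = -22186$)
$m = - \frac{37}{141}$ ($m = \frac{37}{-141} = 37 \left(- \frac{1}{141}\right) = - \frac{37}{141} \approx -0.26241$)
$q{\left(Z,U \right)} = U + Z$
$\left(q{\left(109,m \right)} + S\right) - 78 \left(-1 + 59\right) = \left(\left(- \frac{37}{141} + 109\right) - 22186\right) - 78 \left(-1 + 59\right) = \left(\frac{15332}{141} - 22186\right) - 4524 = - \frac{3112894}{141} - 4524 = - \frac{3750778}{141}$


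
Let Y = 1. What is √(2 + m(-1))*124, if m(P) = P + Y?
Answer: 124*√2 ≈ 175.36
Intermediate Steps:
m(P) = 1 + P (m(P) = P + 1 = 1 + P)
√(2 + m(-1))*124 = √(2 + (1 - 1))*124 = √(2 + 0)*124 = √2*124 = 124*√2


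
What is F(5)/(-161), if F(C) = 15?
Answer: -15/161 ≈ -0.093168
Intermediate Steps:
F(5)/(-161) = 15/(-161) = 15*(-1/161) = -15/161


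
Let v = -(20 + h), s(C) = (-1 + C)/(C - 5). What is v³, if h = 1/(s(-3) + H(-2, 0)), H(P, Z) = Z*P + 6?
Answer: -17984728/2197 ≈ -8186.0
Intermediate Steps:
H(P, Z) = 6 + P*Z (H(P, Z) = P*Z + 6 = 6 + P*Z)
s(C) = (-1 + C)/(-5 + C)
h = 2/13 (h = 1/((-1 - 3)/(-5 - 3) + (6 - 2*0)) = 1/(-4/(-8) + (6 + 0)) = 1/(-⅛*(-4) + 6) = 1/(½ + 6) = 1/(13/2) = 2/13 ≈ 0.15385)
v = -262/13 (v = -(20 + 2/13) = -1*262/13 = -262/13 ≈ -20.154)
v³ = (-262/13)³ = -17984728/2197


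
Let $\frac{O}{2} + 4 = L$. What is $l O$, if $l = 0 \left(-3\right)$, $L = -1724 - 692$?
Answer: $0$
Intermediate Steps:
$L = -2416$ ($L = -1724 - 692 = -2416$)
$l = 0$
$O = -4840$ ($O = -8 + 2 \left(-2416\right) = -8 - 4832 = -4840$)
$l O = 0 \left(-4840\right) = 0$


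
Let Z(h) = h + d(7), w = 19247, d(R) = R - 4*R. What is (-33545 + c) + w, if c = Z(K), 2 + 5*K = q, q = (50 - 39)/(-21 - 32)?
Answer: -3794652/265 ≈ -14319.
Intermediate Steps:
q = -11/53 (q = 11/(-53) = 11*(-1/53) = -11/53 ≈ -0.20755)
d(R) = -3*R
K = -117/265 (K = -2/5 + (1/5)*(-11/53) = -2/5 - 11/265 = -117/265 ≈ -0.44151)
Z(h) = -21 + h (Z(h) = h - 3*7 = h - 21 = -21 + h)
c = -5682/265 (c = -21 - 117/265 = -5682/265 ≈ -21.441)
(-33545 + c) + w = (-33545 - 5682/265) + 19247 = -8895107/265 + 19247 = -3794652/265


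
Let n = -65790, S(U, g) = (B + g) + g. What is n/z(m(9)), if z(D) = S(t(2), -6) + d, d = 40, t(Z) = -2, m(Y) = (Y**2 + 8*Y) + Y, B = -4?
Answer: -10965/4 ≈ -2741.3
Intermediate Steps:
m(Y) = Y**2 + 9*Y
S(U, g) = -4 + 2*g (S(U, g) = (-4 + g) + g = -4 + 2*g)
z(D) = 24 (z(D) = (-4 + 2*(-6)) + 40 = (-4 - 12) + 40 = -16 + 40 = 24)
n/z(m(9)) = -65790/24 = -65790*1/24 = -10965/4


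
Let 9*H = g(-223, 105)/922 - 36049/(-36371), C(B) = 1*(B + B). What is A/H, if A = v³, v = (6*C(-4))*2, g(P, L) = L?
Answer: -267019126898688/37056133 ≈ -7.2058e+6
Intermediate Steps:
C(B) = 2*B (C(B) = 1*(2*B) = 2*B)
v = -96 (v = (6*(2*(-4)))*2 = (6*(-8))*2 = -48*2 = -96)
A = -884736 (A = (-96)³ = -884736)
H = 37056133/301806558 (H = (105/922 - 36049/(-36371))/9 = (105*(1/922) - 36049*(-1/36371))/9 = (105/922 + 36049/36371)/9 = (⅑)*(37056133/33534062) = 37056133/301806558 ≈ 0.12278)
A/H = -884736/37056133/301806558 = -884736*301806558/37056133 = -267019126898688/37056133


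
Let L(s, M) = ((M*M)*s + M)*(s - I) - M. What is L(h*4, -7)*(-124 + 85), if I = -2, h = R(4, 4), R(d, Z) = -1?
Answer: -16107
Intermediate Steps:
h = -1
L(s, M) = -M + (2 + s)*(M + s*M²) (L(s, M) = ((M*M)*s + M)*(s - 1*(-2)) - M = (M²*s + M)*(s + 2) - M = (s*M² + M)*(2 + s) - M = (M + s*M²)*(2 + s) - M = (2 + s)*(M + s*M²) - M = -M + (2 + s)*(M + s*M²))
L(h*4, -7)*(-124 + 85) = (-7*(1 - 1*4 - 7*(-1*4)² + 2*(-7)*(-1*4)))*(-124 + 85) = -7*(1 - 4 - 7*(-4)² + 2*(-7)*(-4))*(-39) = -7*(1 - 4 - 7*16 + 56)*(-39) = -7*(1 - 4 - 112 + 56)*(-39) = -7*(-59)*(-39) = 413*(-39) = -16107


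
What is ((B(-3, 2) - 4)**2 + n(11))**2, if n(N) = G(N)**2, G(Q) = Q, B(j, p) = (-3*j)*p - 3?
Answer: 58564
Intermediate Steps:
B(j, p) = -3 - 3*j*p (B(j, p) = -3*j*p - 3 = -3 - 3*j*p)
n(N) = N**2
((B(-3, 2) - 4)**2 + n(11))**2 = (((-3 - 3*(-3)*2) - 4)**2 + 11**2)**2 = (((-3 + 18) - 4)**2 + 121)**2 = ((15 - 4)**2 + 121)**2 = (11**2 + 121)**2 = (121 + 121)**2 = 242**2 = 58564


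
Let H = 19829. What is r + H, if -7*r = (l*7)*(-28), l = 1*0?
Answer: 19829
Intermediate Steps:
l = 0
r = 0 (r = -0*7*(-28)/7 = -0*(-28) = -⅐*0 = 0)
r + H = 0 + 19829 = 19829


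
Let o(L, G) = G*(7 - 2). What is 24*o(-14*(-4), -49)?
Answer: -5880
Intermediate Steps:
o(L, G) = 5*G (o(L, G) = G*5 = 5*G)
24*o(-14*(-4), -49) = 24*(5*(-49)) = 24*(-245) = -5880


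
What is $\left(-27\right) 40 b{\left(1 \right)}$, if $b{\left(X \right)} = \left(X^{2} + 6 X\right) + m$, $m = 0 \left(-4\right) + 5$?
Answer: $-12960$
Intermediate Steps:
$m = 5$ ($m = 0 + 5 = 5$)
$b{\left(X \right)} = 5 + X^{2} + 6 X$ ($b{\left(X \right)} = \left(X^{2} + 6 X\right) + 5 = 5 + X^{2} + 6 X$)
$\left(-27\right) 40 b{\left(1 \right)} = \left(-27\right) 40 \left(5 + 1^{2} + 6 \cdot 1\right) = - 1080 \left(5 + 1 + 6\right) = \left(-1080\right) 12 = -12960$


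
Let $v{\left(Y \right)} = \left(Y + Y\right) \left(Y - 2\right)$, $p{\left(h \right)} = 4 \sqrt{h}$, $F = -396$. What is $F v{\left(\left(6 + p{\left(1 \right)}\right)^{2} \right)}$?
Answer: $-7761600$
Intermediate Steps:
$v{\left(Y \right)} = 2 Y \left(-2 + Y\right)$
$F v{\left(\left(6 + p{\left(1 \right)}\right)^{2} \right)} = - 396 \cdot 2 \left(6 + 4 \sqrt{1}\right)^{2} \left(-2 + \left(6 + 4 \sqrt{1}\right)^{2}\right) = - 396 \cdot 2 \left(6 + 4 \cdot 1\right)^{2} \left(-2 + \left(6 + 4 \cdot 1\right)^{2}\right) = - 396 \cdot 2 \left(6 + 4\right)^{2} \left(-2 + \left(6 + 4\right)^{2}\right) = - 396 \cdot 2 \cdot 10^{2} \left(-2 + 10^{2}\right) = - 396 \cdot 2 \cdot 100 \left(-2 + 100\right) = - 396 \cdot 2 \cdot 100 \cdot 98 = \left(-396\right) 19600 = -7761600$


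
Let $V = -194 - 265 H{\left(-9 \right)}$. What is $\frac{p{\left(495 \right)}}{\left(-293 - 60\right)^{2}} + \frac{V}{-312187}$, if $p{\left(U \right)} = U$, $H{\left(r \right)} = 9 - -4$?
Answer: $\frac{607984716}{38901309883} \approx 0.015629$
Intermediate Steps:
$H{\left(r \right)} = 13$ ($H{\left(r \right)} = 9 + 4 = 13$)
$V = -3639$ ($V = -194 - 3445 = -3639$)
$\frac{p{\left(495 \right)}}{\left(-293 - 60\right)^{2}} + \frac{V}{-312187} = \frac{495}{\left(-293 - 60\right)^{2}} - \frac{3639}{-312187} = \frac{495}{\left(-353\right)^{2}} - - \frac{3639}{312187} = \frac{495}{124609} + \frac{3639}{312187} = \frac{607984716}{38901309883}$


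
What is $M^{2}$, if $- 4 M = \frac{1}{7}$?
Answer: $\frac{1}{784} \approx 0.0012755$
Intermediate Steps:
$M = - \frac{1}{28}$ ($M = - \frac{1}{4 \cdot 7} = \left(- \frac{1}{4}\right) \frac{1}{7} = - \frac{1}{28} \approx -0.035714$)
$M^{2} = \left(- \frac{1}{28}\right)^{2} = \frac{1}{784}$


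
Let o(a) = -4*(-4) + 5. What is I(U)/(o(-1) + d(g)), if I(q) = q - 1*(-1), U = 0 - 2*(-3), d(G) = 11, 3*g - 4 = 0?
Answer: 7/32 ≈ 0.21875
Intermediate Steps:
g = 4/3 (g = 4/3 + (⅓)*0 = 4/3 + 0 = 4/3 ≈ 1.3333)
o(a) = 21 (o(a) = 16 + 5 = 21)
U = 6 (U = 0 + 6 = 6)
I(q) = 1 + q (I(q) = q + 1 = 1 + q)
I(U)/(o(-1) + d(g)) = (1 + 6)/(21 + 11) = 7/32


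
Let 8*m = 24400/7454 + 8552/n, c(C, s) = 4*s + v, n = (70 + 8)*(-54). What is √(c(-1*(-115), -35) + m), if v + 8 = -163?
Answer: I*√236425251015577/872118 ≈ 17.631*I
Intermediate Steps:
n = -4212 (n = 78*(-54) = -4212)
v = -171 (v = -8 - 163 = -171)
c(C, s) = -171 + 4*s (c(C, s) = 4*s - 171 = -171 + 4*s)
m = 2439137/15698124 (m = (24400/7454 + 8552/(-4212))/8 = (24400*(1/7454) + 8552*(-1/4212))/8 = (12200/3727 - 2138/1053)/8 = (⅛)*(4878274/3924531) = 2439137/15698124 ≈ 0.15538)
√(c(-1*(-115), -35) + m) = √((-171 + 4*(-35)) + 2439137/15698124) = √((-171 - 140) + 2439137/15698124) = √(-311 + 2439137/15698124) = √(-4879677427/15698124) = I*√236425251015577/872118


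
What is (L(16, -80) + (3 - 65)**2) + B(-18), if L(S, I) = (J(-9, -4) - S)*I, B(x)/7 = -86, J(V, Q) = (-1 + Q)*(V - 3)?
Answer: -278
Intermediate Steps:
J(V, Q) = (-1 + Q)*(-3 + V)
B(x) = -602 (B(x) = 7*(-86) = -602)
L(S, I) = I*(60 - S) (L(S, I) = ((3 - 1*(-9) - 3*(-4) - 4*(-9)) - S)*I = ((3 + 9 + 12 + 36) - S)*I = (60 - S)*I = I*(60 - S))
(L(16, -80) + (3 - 65)**2) + B(-18) = (-80*(60 - 1*16) + (3 - 65)**2) - 602 = (-80*(60 - 16) + (-62)**2) - 602 = (-80*44 + 3844) - 602 = (-3520 + 3844) - 602 = 324 - 602 = -278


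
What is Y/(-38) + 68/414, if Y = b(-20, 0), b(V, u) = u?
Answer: 34/207 ≈ 0.16425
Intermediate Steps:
Y = 0
Y/(-38) + 68/414 = 0/(-38) + 68/414 = 0*(-1/38) + 68*(1/414) = 0 + 34/207 = 34/207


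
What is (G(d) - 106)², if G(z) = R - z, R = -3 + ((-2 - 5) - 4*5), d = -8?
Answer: 16384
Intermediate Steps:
R = -30 (R = -3 + (-7 - 20) = -3 - 27 = -30)
G(z) = -30 - z
(G(d) - 106)² = ((-30 - 1*(-8)) - 106)² = ((-30 + 8) - 106)² = (-22 - 106)² = (-128)² = 16384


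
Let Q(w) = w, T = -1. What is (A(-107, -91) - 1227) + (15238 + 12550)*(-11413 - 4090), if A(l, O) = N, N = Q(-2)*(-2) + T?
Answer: -430798588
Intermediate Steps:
N = 3 (N = -2*(-2) - 1 = 4 - 1 = 3)
A(l, O) = 3
(A(-107, -91) - 1227) + (15238 + 12550)*(-11413 - 4090) = (3 - 1227) + (15238 + 12550)*(-11413 - 4090) = -1224 + 27788*(-15503) = -1224 - 430797364 = -430798588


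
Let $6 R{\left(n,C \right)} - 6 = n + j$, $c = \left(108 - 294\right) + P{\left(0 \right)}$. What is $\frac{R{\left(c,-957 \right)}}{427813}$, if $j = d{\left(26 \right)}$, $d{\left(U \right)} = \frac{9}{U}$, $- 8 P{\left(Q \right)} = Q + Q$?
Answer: $- \frac{1557}{22246276} \approx -6.9989 \cdot 10^{-5}$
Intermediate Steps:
$P{\left(Q \right)} = - \frac{Q}{4}$ ($P{\left(Q \right)} = - \frac{Q + Q}{8} = - \frac{2 Q}{8} = - \frac{Q}{4}$)
$c = -186$ ($c = \left(108 - 294\right) - 0 = -186 + 0 = -186$)
$j = \frac{9}{26} \approx 0.34615$
$R{\left(n,C \right)} = \frac{55}{52} + \frac{n}{6}$ ($R{\left(n,C \right)} = 1 + \frac{n + \frac{9}{26}}{6} = 1 + \frac{\frac{9}{26} + n}{6} = 1 + \left(\frac{3}{52} + \frac{n}{6}\right) = \frac{55}{52} + \frac{n}{6}$)
$\frac{R{\left(c,-957 \right)}}{427813} = \frac{\frac{55}{52} + \frac{1}{6} \left(-186\right)}{427813} = \left(\frac{55}{52} - 31\right) \frac{1}{427813} = \left(- \frac{1557}{52}\right) \frac{1}{427813} = - \frac{1557}{22246276}$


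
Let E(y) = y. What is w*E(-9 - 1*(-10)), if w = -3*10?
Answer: -30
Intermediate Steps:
w = -30
w*E(-9 - 1*(-10)) = -30*(-9 - 1*(-10)) = -30*(-9 + 10) = -30*1 = -30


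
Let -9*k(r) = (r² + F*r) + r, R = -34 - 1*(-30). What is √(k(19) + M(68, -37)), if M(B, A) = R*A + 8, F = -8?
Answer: 14*√6/3 ≈ 11.431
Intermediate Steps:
R = -4 (R = -34 + 30 = -4)
M(B, A) = 8 - 4*A (M(B, A) = -4*A + 8 = 8 - 4*A)
k(r) = -r²/9 + 7*r/9 (k(r) = -((r² - 8*r) + r)/9 = -(r² - 7*r)/9 = -r²/9 + 7*r/9)
√(k(19) + M(68, -37)) = √((⅑)*19*(7 - 1*19) + (8 - 4*(-37))) = √((⅑)*19*(7 - 19) + (8 + 148)) = √((⅑)*19*(-12) + 156) = √(-76/3 + 156) = √(392/3) = 14*√6/3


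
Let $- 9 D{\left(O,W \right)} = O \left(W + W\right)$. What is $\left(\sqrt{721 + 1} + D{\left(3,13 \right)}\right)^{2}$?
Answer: $\frac{7174}{9} - \frac{988 \sqrt{2}}{3} \approx 331.36$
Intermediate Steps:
$D{\left(O,W \right)} = - \frac{2 O W}{9}$ ($D{\left(O,W \right)} = - \frac{O \left(W + W\right)}{9} = - \frac{O 2 W}{9} = - \frac{2 O W}{9}$)
$\left(\sqrt{721 + 1} + D{\left(3,13 \right)}\right)^{2} = \left(\sqrt{721 + 1} - \frac{2}{3} \cdot 13\right)^{2} = \left(\sqrt{722} - \frac{26}{3}\right)^{2} = \left(19 \sqrt{2} - \frac{26}{3}\right)^{2} = \left(- \frac{26}{3} + 19 \sqrt{2}\right)^{2}$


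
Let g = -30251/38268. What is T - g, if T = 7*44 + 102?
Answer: 15720131/38268 ≈ 410.79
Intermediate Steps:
T = 410 (T = 308 + 102 = 410)
g = -30251/38268 (g = -30251*1/38268 = -30251/38268 ≈ -0.79050)
T - g = 410 - 1*(-30251/38268) = 410 + 30251/38268 = 15720131/38268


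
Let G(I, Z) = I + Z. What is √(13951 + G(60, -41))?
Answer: √13970 ≈ 118.19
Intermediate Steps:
√(13951 + G(60, -41)) = √(13951 + (60 - 41)) = √(13951 + 19) = √13970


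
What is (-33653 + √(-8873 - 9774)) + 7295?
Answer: -26358 + I*√18647 ≈ -26358.0 + 136.55*I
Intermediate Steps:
(-33653 + √(-8873 - 9774)) + 7295 = (-33653 + √(-18647)) + 7295 = (-33653 + I*√18647) + 7295 = -26358 + I*√18647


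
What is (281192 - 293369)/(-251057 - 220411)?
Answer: 4059/157156 ≈ 0.025828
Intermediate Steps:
(281192 - 293369)/(-251057 - 220411) = -12177/(-471468) = -12177*(-1/471468) = 4059/157156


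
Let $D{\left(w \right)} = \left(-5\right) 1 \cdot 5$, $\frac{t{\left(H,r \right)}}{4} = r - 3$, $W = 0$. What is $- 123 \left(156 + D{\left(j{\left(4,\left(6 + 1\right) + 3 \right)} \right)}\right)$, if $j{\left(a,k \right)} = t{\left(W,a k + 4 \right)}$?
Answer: $-16113$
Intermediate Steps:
$t{\left(H,r \right)} = -12 + 4 r$ ($t{\left(H,r \right)} = 4 \left(r - 3\right) = 4 \left(-3 + r\right) = -12 + 4 r$)
$j{\left(a,k \right)} = 4 + 4 a k$ ($j{\left(a,k \right)} = -12 + 4 \left(a k + 4\right) = -12 + 4 \left(4 + a k\right) = -12 + \left(16 + 4 a k\right) = 4 + 4 a k$)
$D{\left(w \right)} = -25$ ($D{\left(w \right)} = \left(-5\right) 5 = -25$)
$- 123 \left(156 + D{\left(j{\left(4,\left(6 + 1\right) + 3 \right)} \right)}\right) = - 123 \left(156 - 25\right) = \left(-123\right) 131 = -16113$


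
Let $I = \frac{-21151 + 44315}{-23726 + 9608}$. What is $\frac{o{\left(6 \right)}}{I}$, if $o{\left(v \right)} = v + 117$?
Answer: $- \frac{868257}{11582} \approx -74.966$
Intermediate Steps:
$I = - \frac{11582}{7059}$ ($I = \frac{23164}{-14118} = 23164 \left(- \frac{1}{14118}\right) = - \frac{11582}{7059} \approx -1.6407$)
$o{\left(v \right)} = 117 + v$
$\frac{o{\left(6 \right)}}{I} = \frac{117 + 6}{- \frac{11582}{7059}} = 123 \left(- \frac{7059}{11582}\right) = - \frac{868257}{11582}$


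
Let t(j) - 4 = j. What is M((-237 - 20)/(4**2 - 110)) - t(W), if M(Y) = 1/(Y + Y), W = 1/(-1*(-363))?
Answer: -356360/93291 ≈ -3.8199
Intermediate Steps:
W = 1/363 ≈ 0.0027548
M(Y) = 1/(2*Y)
t(j) = 4 + j
M((-237 - 20)/(4**2 - 110)) - t(W) = 1/(2*(((-237 - 20)/(4**2 - 110)))) - (4 + 1/363) = 1/(2*((-257/(16 - 110)))) - 1*1453/363 = 1/(2*((-257/(-94)))) - 1453/363 = 1/(2*((-257*(-1/94)))) - 1453/363 = 1/(2*(257/94)) - 1453/363 = (1/2)*(94/257) - 1453/363 = 47/257 - 1453/363 = -356360/93291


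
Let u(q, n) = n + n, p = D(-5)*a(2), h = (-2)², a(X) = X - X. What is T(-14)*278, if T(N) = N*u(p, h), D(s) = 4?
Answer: -31136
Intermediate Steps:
a(X) = 0
h = 4
p = 0 (p = 4*0 = 0)
u(q, n) = 2*n
T(N) = 8*N (T(N) = N*(2*4) = N*8 = 8*N)
T(-14)*278 = (8*(-14))*278 = -112*278 = -31136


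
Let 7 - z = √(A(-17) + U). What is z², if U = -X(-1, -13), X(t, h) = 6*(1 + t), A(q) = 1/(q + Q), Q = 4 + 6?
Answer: (49 - I*√7)²/49 ≈ 48.857 - 5.2915*I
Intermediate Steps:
Q = 10
A(q) = 1/(10 + q) (A(q) = 1/(q + 10) = 1/(10 + q))
X(t, h) = 6 + 6*t
U = 0 (U = -(6 + 6*(-1)) = -(6 - 6) = -1*0 = 0)
z = 7 - I*√7/7 (z = 7 - √(1/(10 - 17) + 0) = 7 - √(1/(-7) + 0) = 7 - √(-⅐ + 0) = 7 - √(-⅐) = 7 - I*√7/7 ≈ 7.0 - 0.37796*I)
z² = (7 - I*√7/7)²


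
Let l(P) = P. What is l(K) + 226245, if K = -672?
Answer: 225573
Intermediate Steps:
l(K) + 226245 = -672 + 226245 = 225573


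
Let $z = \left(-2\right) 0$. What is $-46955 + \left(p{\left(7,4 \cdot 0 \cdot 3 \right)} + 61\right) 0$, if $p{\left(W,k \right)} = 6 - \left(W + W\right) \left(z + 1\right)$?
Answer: $-46955$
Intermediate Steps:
$z = 0$
$p{\left(W,k \right)} = 6 - 2 W$ ($p{\left(W,k \right)} = 6 - \left(W + W\right) \left(0 + 1\right) = 6 - 2 W 1 = 6 - 2 W$)
$-46955 + \left(p{\left(7,4 \cdot 0 \cdot 3 \right)} + 61\right) 0 = -46955 + \left(\left(6 - 14\right) + 61\right) 0 = -46955 + \left(-8 + 61\right) 0 = -46955 + 53 \cdot 0 = -46955 + 0 = -46955$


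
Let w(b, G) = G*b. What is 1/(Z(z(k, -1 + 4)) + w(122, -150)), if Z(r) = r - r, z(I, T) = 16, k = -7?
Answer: -1/18300 ≈ -5.4645e-5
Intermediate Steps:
Z(r) = 0
1/(Z(z(k, -1 + 4)) + w(122, -150)) = 1/(0 - 150*122) = 1/(0 - 18300) = 1/(-18300) = -1/18300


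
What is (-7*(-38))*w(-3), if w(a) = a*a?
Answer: 2394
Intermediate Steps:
w(a) = a²
(-7*(-38))*w(-3) = -7*(-38)*(-3)² = 266*9 = 2394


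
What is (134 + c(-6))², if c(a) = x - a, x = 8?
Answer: 21904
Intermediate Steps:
c(a) = 8 - a
(134 + c(-6))² = (134 + (8 - 1*(-6)))² = (134 + (8 + 6))² = (134 + 14)² = 148² = 21904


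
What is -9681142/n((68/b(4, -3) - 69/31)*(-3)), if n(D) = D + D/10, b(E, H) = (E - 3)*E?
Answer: 1500577010/7557 ≈ 1.9857e+5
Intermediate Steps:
b(E, H) = E*(-3 + E) (b(E, H) = (-3 + E)*E = E*(-3 + E))
n(D) = 11*D/10 (n(D) = D + D*(⅒) = D + D/10 = 11*D/10)
-9681142/n((68/b(4, -3) - 69/31)*(-3)) = -9681142*(-10/(33*(68/((4*(-3 + 4))) - 69/31))) = -9681142*(-10/(33*(68/((4*1)) - 69*1/31))) = -9681142*(-10/(33*(68/4 - 69/31))) = -9681142*(-10/(33*(68*(¼) - 69/31))) = -9681142*(-10/(33*(17 - 69/31))) = -9681142/(11*((458/31)*(-3))/10) = -9681142/((11/10)*(-1374/31)) = -9681142/(-7557/155) = -9681142*(-155/7557) = 1500577010/7557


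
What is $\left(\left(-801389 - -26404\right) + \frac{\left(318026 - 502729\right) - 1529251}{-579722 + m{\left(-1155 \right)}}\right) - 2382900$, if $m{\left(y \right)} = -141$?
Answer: $- \frac{1831138955801}{579863} \approx -3.1579 \cdot 10^{6}$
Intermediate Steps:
$\left(\left(-801389 - -26404\right) + \frac{\left(318026 - 502729\right) - 1529251}{-579722 + m{\left(-1155 \right)}}\right) - 2382900 = \left(\left(-801389 - -26404\right) + \frac{\left(318026 - 502729\right) - 1529251}{-579722 - 141}\right) - 2382900 = \left(\left(-801389 + 26404\right) + \frac{\left(318026 - 502729\right) - 1529251}{-579863}\right) - 2382900 = \left(-774985 + \left(-184703 - 1529251\right) \left(- \frac{1}{579863}\right)\right) - 2382900 = \left(-774985 - - \frac{1713954}{579863}\right) - 2382900 = \left(-774985 + \frac{1713954}{579863}\right) - 2382900 = - \frac{449383413101}{579863} - 2382900 = - \frac{1831138955801}{579863}$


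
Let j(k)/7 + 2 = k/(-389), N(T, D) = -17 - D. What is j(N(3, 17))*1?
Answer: -5208/389 ≈ -13.388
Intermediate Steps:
j(k) = -14 - 7*k/389 (j(k) = -14 + 7*(k/(-389)) = -14 + 7*(k*(-1/389)) = -14 + 7*(-k/389) = -14 - 7*k/389)
j(N(3, 17))*1 = (-14 - 7*(-17 - 1*17)/389)*1 = (-14 - 7*(-17 - 17)/389)*1 = (-14 - 7/389*(-34))*1 = (-14 + 238/389)*1 = -5208/389*1 = -5208/389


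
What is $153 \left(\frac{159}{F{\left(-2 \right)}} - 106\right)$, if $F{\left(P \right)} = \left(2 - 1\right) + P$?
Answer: $-40545$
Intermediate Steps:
$F{\left(P \right)} = 1 + P$
$153 \left(\frac{159}{F{\left(-2 \right)}} - 106\right) = 153 \left(\frac{159}{1 - 2} - 106\right) = 153 \left(\frac{159}{-1} - 106\right) = 153 \left(159 \left(-1\right) - 106\right) = 153 \left(-159 - 106\right) = 153 \left(-265\right) = -40545$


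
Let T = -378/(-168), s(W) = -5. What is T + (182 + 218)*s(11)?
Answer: -7991/4 ≈ -1997.8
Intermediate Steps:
T = 9/4 (T = -378*(-1/168) = 9/4 ≈ 2.2500)
T + (182 + 218)*s(11) = 9/4 + (182 + 218)*(-5) = 9/4 + 400*(-5) = 9/4 - 2000 = -7991/4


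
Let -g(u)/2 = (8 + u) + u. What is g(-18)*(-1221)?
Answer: -68376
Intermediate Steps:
g(u) = -16 - 4*u (g(u) = -2*((8 + u) + u) = -2*(8 + 2*u) = -16 - 4*u)
g(-18)*(-1221) = (-16 - 4*(-18))*(-1221) = (-16 + 72)*(-1221) = 56*(-1221) = -68376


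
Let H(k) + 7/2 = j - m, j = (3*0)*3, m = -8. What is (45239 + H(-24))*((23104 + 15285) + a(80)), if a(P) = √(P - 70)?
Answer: 3473705443/2 + 90487*√10/2 ≈ 1.7370e+9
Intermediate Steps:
j = 0 (j = 0*3 = 0)
H(k) = 9/2 (H(k) = -7/2 + (0 - 1*(-8)) = -7/2 + (0 + 8) = -7/2 + 8 = 9/2)
a(P) = √(-70 + P)
(45239 + H(-24))*((23104 + 15285) + a(80)) = (45239 + 9/2)*((23104 + 15285) + √(-70 + 80)) = 90487*(38389 + √10)/2 = 3473705443/2 + 90487*√10/2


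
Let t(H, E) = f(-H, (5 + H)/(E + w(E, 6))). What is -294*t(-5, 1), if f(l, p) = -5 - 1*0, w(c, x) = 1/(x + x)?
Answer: 1470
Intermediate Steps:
w(c, x) = 1/(2*x)
f(l, p) = -5 (f(l, p) = -5 + 0 = -5)
t(H, E) = -5
-294*t(-5, 1) = -294*(-5) = 1470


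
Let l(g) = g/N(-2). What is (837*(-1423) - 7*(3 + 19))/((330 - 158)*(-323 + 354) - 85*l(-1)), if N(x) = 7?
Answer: -8338435/37409 ≈ -222.90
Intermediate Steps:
l(g) = g/7
(837*(-1423) - 7*(3 + 19))/((330 - 158)*(-323 + 354) - 85*l(-1)) = (837*(-1423) - 7*(3 + 19))/((330 - 158)*(-323 + 354) - 85*(-1)/7) = (-1191051 - 7*22)/(172*31 - 85*(-⅐)) = (-1191051 - 154)/(5332 + 85/7) = -1191205/37409/7 = -1191205*7/37409 = -8338435/37409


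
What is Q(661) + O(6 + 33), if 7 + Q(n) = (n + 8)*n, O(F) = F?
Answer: 442241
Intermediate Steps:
Q(n) = -7 + n*(8 + n) (Q(n) = -7 + (n + 8)*n = -7 + (8 + n)*n = -7 + n*(8 + n))
Q(661) + O(6 + 33) = (-7 + 661² + 8*661) + (6 + 33) = (-7 + 436921 + 5288) + 39 = 442202 + 39 = 442241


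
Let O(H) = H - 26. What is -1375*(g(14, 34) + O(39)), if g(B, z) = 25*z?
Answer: -1186625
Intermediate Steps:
O(H) = -26 + H
-1375*(g(14, 34) + O(39)) = -1375*(25*34 + (-26 + 39)) = -1375*(850 + 13) = -1375*863 = -1186625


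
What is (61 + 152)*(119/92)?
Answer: 25347/92 ≈ 275.51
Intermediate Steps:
(61 + 152)*(119/92) = 213*(119*(1/92)) = 213*(119/92) = 25347/92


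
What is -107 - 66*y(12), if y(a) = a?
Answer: -899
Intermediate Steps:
-107 - 66*y(12) = -107 - 66*12 = -107 - 792 = -899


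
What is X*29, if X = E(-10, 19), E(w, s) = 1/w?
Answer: -29/10 ≈ -2.9000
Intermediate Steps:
X = -⅒ (X = 1/(-10) = -⅒ ≈ -0.10000)
X*29 = -⅒*29 = -29/10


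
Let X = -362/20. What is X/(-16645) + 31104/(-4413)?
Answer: -1725487349/244847950 ≈ -7.0472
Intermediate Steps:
X = -181/10 (X = (1/20)*(-362) = -181/10 ≈ -18.100)
X/(-16645) + 31104/(-4413) = -181/10/(-16645) + 31104/(-4413) = -181/10*(-1/16645) + 31104*(-1/4413) = 181/166450 - 10368/1471 = -1725487349/244847950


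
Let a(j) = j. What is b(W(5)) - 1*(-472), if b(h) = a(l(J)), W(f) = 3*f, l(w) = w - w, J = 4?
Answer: 472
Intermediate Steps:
l(w) = 0
b(h) = 0
b(W(5)) - 1*(-472) = 0 - 1*(-472) = 0 + 472 = 472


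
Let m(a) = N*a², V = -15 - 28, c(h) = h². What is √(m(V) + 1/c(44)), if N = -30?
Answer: 133*I*√6071/44 ≈ 235.52*I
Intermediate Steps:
V = -43
m(a) = -30*a²
√(m(V) + 1/c(44)) = √(-30*(-43)² + 1/(44²)) = √(-30*1849 + 1/1936) = √(-55470 + 1/1936) = √(-107389919/1936) = 133*I*√6071/44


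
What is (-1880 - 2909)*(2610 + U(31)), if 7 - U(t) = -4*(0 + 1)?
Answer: -12551969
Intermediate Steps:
U(t) = 11 (U(t) = 7 - (-4)*(0 + 1) = 7 - (-4) = 7 - 1*(-4) = 7 + 4 = 11)
(-1880 - 2909)*(2610 + U(31)) = (-1880 - 2909)*(2610 + 11) = -4789*2621 = -12551969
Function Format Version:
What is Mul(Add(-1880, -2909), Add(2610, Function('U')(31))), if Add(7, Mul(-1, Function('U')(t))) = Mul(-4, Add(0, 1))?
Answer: -12551969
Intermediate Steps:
Function('U')(t) = 11 (Function('U')(t) = Add(7, Mul(-1, Mul(-4, Add(0, 1)))) = Add(7, Mul(-1, Mul(-4, 1))) = Add(7, Mul(-1, -4)) = Add(7, 4) = 11)
Mul(Add(-1880, -2909), Add(2610, Function('U')(31))) = Mul(Add(-1880, -2909), Add(2610, 11)) = Mul(-4789, 2621) = -12551969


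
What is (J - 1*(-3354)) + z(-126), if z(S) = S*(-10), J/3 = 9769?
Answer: 33921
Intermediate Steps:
J = 29307 (J = 3*9769 = 29307)
z(S) = -10*S
(J - 1*(-3354)) + z(-126) = (29307 - 1*(-3354)) - 10*(-126) = (29307 + 3354) + 1260 = 32661 + 1260 = 33921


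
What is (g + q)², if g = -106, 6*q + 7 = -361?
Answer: 252004/9 ≈ 28000.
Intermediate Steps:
q = -184/3 (q = -7/6 + (⅙)*(-361) = -7/6 - 361/6 = -184/3 ≈ -61.333)
(g + q)² = (-106 - 184/3)² = (-502/3)² = 252004/9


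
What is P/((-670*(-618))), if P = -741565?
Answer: -148313/82812 ≈ -1.7910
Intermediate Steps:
P/((-670*(-618))) = -741565/((-670*(-618))) = -741565/414060 = -741565*1/414060 = -148313/82812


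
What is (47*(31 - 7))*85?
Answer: 95880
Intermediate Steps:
(47*(31 - 7))*85 = (47*24)*85 = 1128*85 = 95880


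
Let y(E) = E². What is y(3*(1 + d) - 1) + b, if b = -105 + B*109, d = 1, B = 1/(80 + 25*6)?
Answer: -18291/230 ≈ -79.526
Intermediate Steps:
B = 1/230 (B = 1/(80 + 150) = 1/230 ≈ 0.0043478)
b = -24041/230 (b = -105 + (1/230)*109 = -105 + 109/230 = -24041/230 ≈ -104.53)
y(3*(1 + d) - 1) + b = (3*(1 + 1) - 1)² - 24041/230 = (3*2 - 1)² - 24041/230 = (6 - 1)² - 24041/230 = 5² - 24041/230 = 25 - 24041/230 = -18291/230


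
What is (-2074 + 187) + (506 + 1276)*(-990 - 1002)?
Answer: -3551631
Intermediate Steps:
(-2074 + 187) + (506 + 1276)*(-990 - 1002) = -1887 + 1782*(-1992) = -1887 - 3549744 = -3551631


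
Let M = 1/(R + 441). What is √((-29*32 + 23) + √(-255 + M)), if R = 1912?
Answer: √(-5010631145 + 2353*I*√1411832942)/2353 ≈ 0.2654 + 30.084*I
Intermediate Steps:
M = 1/2353 (M = 1/(1912 + 441) = 1/2353 ≈ 0.00042499)
√((-29*32 + 23) + √(-255 + M)) = √((-29*32 + 23) + √(-255 + 1/2353)) = √((-928 + 23) + √(-600014/2353)) = √(-905 + I*√1411832942/2353)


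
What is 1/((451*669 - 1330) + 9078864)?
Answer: 1/9379253 ≈ 1.0662e-7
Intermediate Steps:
1/((451*669 - 1330) + 9078864) = 1/((301719 - 1330) + 9078864) = 1/(300389 + 9078864) = 1/9379253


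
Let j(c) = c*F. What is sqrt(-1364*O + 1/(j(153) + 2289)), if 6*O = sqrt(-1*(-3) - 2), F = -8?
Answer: 21*I*sqrt(64965)/355 ≈ 15.078*I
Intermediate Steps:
j(c) = -8*c (j(c) = c*(-8) = -8*c)
O = 1/6 (O = sqrt(-1*(-3) - 2)/6 = sqrt(3 - 2)/6 = sqrt(1)/6 = (1/6)*1 = 1/6 ≈ 0.16667)
sqrt(-1364*O + 1/(j(153) + 2289)) = sqrt(-1364*1/6 + 1/(-8*153 + 2289)) = sqrt(-682/3 + 1/(-1224 + 2289)) = sqrt(-682/3 + 1/1065) = sqrt(-80703/355) = 21*I*sqrt(64965)/355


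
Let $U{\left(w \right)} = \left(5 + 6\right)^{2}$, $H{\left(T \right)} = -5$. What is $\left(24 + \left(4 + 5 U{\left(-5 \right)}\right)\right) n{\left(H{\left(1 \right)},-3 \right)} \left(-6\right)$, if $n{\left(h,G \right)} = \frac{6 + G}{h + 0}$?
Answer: $\frac{11394}{5} \approx 2278.8$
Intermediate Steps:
$n{\left(h,G \right)} = \frac{6 + G}{h}$
$U{\left(w \right)} = 121$ ($U{\left(w \right)} = 11^{2} = 121$)
$\left(24 + \left(4 + 5 U{\left(-5 \right)}\right)\right) n{\left(H{\left(1 \right)},-3 \right)} \left(-6\right) = \left(24 + \left(4 + 5 \cdot 121\right)\right) \frac{6 - 3}{-5} \left(-6\right) = \left(24 + \left(4 + 605\right)\right) \left(- \frac{1}{5}\right) 3 \left(-6\right) = \left(24 + 609\right) \left(\left(- \frac{3}{5}\right) \left(-6\right)\right) = 633 \cdot \frac{18}{5} = \frac{11394}{5}$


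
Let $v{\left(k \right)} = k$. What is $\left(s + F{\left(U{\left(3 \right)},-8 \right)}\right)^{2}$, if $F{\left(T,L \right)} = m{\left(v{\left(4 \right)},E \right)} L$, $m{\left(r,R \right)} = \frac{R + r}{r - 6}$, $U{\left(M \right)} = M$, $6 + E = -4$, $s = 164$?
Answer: $19600$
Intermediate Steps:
$E = -10$ ($E = -6 - 4 = -10$)
$m{\left(r,R \right)} = \frac{R + r}{-6 + r}$
$F{\left(T,L \right)} = 3 L$ ($F{\left(T,L \right)} = \frac{-10 + 4}{-6 + 4} L = \frac{1}{-2} \left(-6\right) L = \left(- \frac{1}{2}\right) \left(-6\right) L = 3 L$)
$\left(s + F{\left(U{\left(3 \right)},-8 \right)}\right)^{2} = \left(164 + 3 \left(-8\right)\right)^{2} = \left(164 - 24\right)^{2} = 140^{2} = 19600$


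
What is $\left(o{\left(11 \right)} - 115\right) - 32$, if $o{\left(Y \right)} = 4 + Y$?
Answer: $-132$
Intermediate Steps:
$\left(o{\left(11 \right)} - 115\right) - 32 = \left(\left(4 + 11\right) - 115\right) - 32 = \left(15 - 115\right) - 32 = -100 - 32 = -132$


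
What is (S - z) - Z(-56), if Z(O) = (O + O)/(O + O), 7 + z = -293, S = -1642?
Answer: -1343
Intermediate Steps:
z = -300 (z = -7 - 293 = -300)
Z(O) = 1 (Z(O) = (2*O)/((2*O)) = (2*O)*(1/(2*O)) = 1)
(S - z) - Z(-56) = (-1642 - 1*(-300)) - 1*1 = (-1642 + 300) - 1 = -1342 - 1 = -1343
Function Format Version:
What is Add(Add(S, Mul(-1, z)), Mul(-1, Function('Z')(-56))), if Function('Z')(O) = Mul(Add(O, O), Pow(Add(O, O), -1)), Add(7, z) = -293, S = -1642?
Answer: -1343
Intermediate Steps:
z = -300 (z = Add(-7, -293) = -300)
Function('Z')(O) = 1 (Function('Z')(O) = Mul(Mul(2, O), Pow(Mul(2, O), -1)) = Mul(Mul(2, O), Mul(Rational(1, 2), Pow(O, -1))) = 1)
Add(Add(S, Mul(-1, z)), Mul(-1, Function('Z')(-56))) = Add(Add(-1642, Mul(-1, -300)), Mul(-1, 1)) = Add(Add(-1642, 300), -1) = Add(-1342, -1) = -1343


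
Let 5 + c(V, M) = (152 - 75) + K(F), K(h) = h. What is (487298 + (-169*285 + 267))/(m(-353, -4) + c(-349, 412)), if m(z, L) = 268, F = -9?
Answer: 439400/331 ≈ 1327.5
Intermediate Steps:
c(V, M) = 63 (c(V, M) = -5 + ((152 - 75) - 9) = -5 + (77 - 9) = -5 + 68 = 63)
(487298 + (-169*285 + 267))/(m(-353, -4) + c(-349, 412)) = (487298 + (-169*285 + 267))/(268 + 63) = (487298 + (-48165 + 267))/331 = (487298 - 47898)*(1/331) = 439400*(1/331) = 439400/331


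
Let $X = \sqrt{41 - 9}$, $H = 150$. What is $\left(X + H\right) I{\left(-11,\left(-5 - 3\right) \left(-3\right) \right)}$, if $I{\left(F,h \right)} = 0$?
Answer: $0$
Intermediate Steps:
$X = 4 \sqrt{2}$ ($X = \sqrt{32} = 4 \sqrt{2} \approx 5.6569$)
$\left(X + H\right) I{\left(-11,\left(-5 - 3\right) \left(-3\right) \right)} = \left(4 \sqrt{2} + 150\right) 0 = \left(150 + 4 \sqrt{2}\right) 0 = 0$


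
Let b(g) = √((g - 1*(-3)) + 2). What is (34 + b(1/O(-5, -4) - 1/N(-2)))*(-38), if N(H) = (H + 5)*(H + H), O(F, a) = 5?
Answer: -1292 - 19*√4755/15 ≈ -1379.3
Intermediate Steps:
N(H) = 2*H*(5 + H) (N(H) = (5 + H)*(2*H) = 2*H*(5 + H))
b(g) = √(5 + g) (b(g) = √((g + 3) + 2) = √((3 + g) + 2) = √(5 + g))
(34 + b(1/O(-5, -4) - 1/N(-2)))*(-38) = (34 + √(5 + (1/5 - 1/(2*(-2)*(5 - 2)))))*(-38) = (34 + √(5 + (1*(⅕) - 1/(2*(-2)*3))))*(-38) = (34 + √(5 + (⅕ - 1/(-12))))*(-38) = (34 + √(5 + (⅕ - 1*(-1/12))))*(-38) = (34 + √(5 + (⅕ + 1/12)))*(-38) = (34 + √(5 + 17/60))*(-38) = (34 + √(317/60))*(-38) = (34 + √4755/30)*(-38) = -1292 - 19*√4755/15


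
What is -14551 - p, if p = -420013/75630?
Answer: -1100072117/75630 ≈ -14545.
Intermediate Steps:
p = -420013/75630 (p = -420013*1/75630 = -420013/75630 ≈ -5.5535)
-14551 - p = -14551 - 1*(-420013/75630) = -14551 + 420013/75630 = -1100072117/75630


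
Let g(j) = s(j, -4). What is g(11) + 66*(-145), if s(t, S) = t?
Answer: -9559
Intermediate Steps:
g(j) = j
g(11) + 66*(-145) = 11 + 66*(-145) = 11 - 9570 = -9559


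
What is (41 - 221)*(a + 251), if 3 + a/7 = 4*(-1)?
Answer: -36360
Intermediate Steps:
a = -49 (a = -21 + 7*(4*(-1)) = -21 + 7*(-4) = -21 - 28 = -49)
(41 - 221)*(a + 251) = (41 - 221)*(-49 + 251) = -180*202 = -36360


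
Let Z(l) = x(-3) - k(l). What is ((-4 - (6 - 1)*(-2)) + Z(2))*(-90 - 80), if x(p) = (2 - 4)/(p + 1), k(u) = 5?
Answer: -340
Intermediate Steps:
x(p) = -2/(1 + p)
Z(l) = -4 (Z(l) = -2/(1 - 3) - 1*5 = -2/(-2) - 5 = -2*(-1/2) - 5 = 1 - 5 = -4)
((-4 - (6 - 1)*(-2)) + Z(2))*(-90 - 80) = ((-4 - (6 - 1)*(-2)) - 4)*(-90 - 80) = ((-4 - 5*(-2)) - 4)*(-170) = ((-4 - 1*(-10)) - 4)*(-170) = ((-4 + 10) - 4)*(-170) = (6 - 4)*(-170) = 2*(-170) = -340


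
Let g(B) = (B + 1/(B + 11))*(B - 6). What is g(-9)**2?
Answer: 65025/4 ≈ 16256.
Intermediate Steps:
g(B) = (-6 + B)*(B + 1/(11 + B)) (g(B) = (B + 1/(11 + B))*(-6 + B) = (-6 + B)*(B + 1/(11 + B)))
g(-9)**2 = ((-6 + (-9)**3 - 65*(-9) + 5*(-9)**2)/(11 - 9))**2 = ((-6 - 729 + 585 + 5*81)/2)**2 = ((-6 - 729 + 585 + 405)/2)**2 = ((1/2)*255)**2 = (255/2)**2 = 65025/4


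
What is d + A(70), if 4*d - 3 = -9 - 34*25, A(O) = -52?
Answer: -266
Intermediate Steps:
d = -214 (d = ¾ + (-9 - 34*25)/4 = ¾ + (-9 - 850)/4 = ¾ + (¼)*(-859) = ¾ - 859/4 = -214)
d + A(70) = -214 - 52 = -266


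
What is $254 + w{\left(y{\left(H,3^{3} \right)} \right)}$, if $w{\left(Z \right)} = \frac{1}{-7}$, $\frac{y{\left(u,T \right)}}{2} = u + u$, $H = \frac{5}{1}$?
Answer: $\frac{1777}{7} \approx 253.86$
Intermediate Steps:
$H = 5$ ($H = 5 \cdot 1 = 5$)
$y{\left(u,T \right)} = 4 u$ ($y{\left(u,T \right)} = 2 \left(u + u\right) = 2 \cdot 2 u = 4 u$)
$w{\left(Z \right)} = - \frac{1}{7}$
$254 + w{\left(y{\left(H,3^{3} \right)} \right)} = 254 - \frac{1}{7} = \frac{1777}{7}$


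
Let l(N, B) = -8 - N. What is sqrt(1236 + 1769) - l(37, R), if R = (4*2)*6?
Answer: 45 + sqrt(3005) ≈ 99.818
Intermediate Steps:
R = 48 (R = 8*6 = 48)
sqrt(1236 + 1769) - l(37, R) = sqrt(1236 + 1769) - (-8 - 1*37) = sqrt(3005) - (-8 - 37) = sqrt(3005) - 1*(-45) = sqrt(3005) + 45 = 45 + sqrt(3005)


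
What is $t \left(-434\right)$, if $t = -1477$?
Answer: $641018$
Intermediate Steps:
$t \left(-434\right) = \left(-1477\right) \left(-434\right) = 641018$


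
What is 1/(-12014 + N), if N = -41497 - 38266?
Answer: -1/91777 ≈ -1.0896e-5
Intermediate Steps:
N = -79763
1/(-12014 + N) = 1/(-12014 - 79763) = 1/(-91777) = -1/91777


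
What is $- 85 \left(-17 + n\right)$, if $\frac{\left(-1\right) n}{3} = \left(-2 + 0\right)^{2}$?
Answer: $2465$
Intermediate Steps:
$n = -12$ ($n = - 3 \left(-2 + 0\right)^{2} = - 3 \left(-2\right)^{2} = \left(-3\right) 4 = -12$)
$- 85 \left(-17 + n\right) = - 85 \left(-17 - 12\right) = \left(-85\right) \left(-29\right) = 2465$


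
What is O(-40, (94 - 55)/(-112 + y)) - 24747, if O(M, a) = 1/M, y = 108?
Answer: -989881/40 ≈ -24747.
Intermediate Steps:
O(-40, (94 - 55)/(-112 + y)) - 24747 = 1/(-40) - 24747 = -1/40 - 24747 = -989881/40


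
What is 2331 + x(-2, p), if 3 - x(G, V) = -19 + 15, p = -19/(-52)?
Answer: 2338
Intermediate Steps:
p = 19/52 (p = -19*(-1/52) = 19/52 ≈ 0.36538)
x(G, V) = 7 (x(G, V) = 3 - (-19 + 15) = 3 - 1*(-4) = 3 + 4 = 7)
2331 + x(-2, p) = 2331 + 7 = 2338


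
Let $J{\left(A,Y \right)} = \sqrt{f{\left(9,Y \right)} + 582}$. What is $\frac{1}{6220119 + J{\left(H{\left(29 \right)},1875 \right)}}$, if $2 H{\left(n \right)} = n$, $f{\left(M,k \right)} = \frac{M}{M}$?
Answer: $\frac{6220119}{38689880373578} - \frac{\sqrt{583}}{38689880373578} \approx 1.6077 \cdot 10^{-7}$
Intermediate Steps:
$f{\left(M,k \right)} = 1$
$H{\left(n \right)} = \frac{n}{2}$
$J{\left(A,Y \right)} = \sqrt{583}$ ($J{\left(A,Y \right)} = \sqrt{1 + 582} = \sqrt{583}$)
$\frac{1}{6220119 + J{\left(H{\left(29 \right)},1875 \right)}} = \frac{1}{6220119 + \sqrt{583}}$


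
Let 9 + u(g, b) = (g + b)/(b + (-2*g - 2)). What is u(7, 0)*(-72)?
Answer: 1359/2 ≈ 679.50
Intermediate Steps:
u(g, b) = -9 + (b + g)/(-2 + b - 2*g) (u(g, b) = -9 + (g + b)/(b + (-2*g - 2)) = -9 + (b + g)/(b + (-2 - 2*g)) = -9 + (b + g)/(-2 + b - 2*g))
u(7, 0)*(-72) = ((-18 - 19*7 + 8*0)/(2 - 1*0 + 2*7))*(-72) = ((-18 - 133 + 0)/(2 + 0 + 14))*(-72) = (-151/16)*(-72) = ((1/16)*(-151))*(-72) = -151/16*(-72) = 1359/2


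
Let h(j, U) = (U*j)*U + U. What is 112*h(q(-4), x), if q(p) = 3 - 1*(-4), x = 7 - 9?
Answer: 2912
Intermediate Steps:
x = -2
q(p) = 7 (q(p) = 3 + 4 = 7)
h(j, U) = U + j*U² (h(j, U) = j*U² + U = U + j*U²)
112*h(q(-4), x) = 112*(-2*(1 - 2*7)) = 112*(-2*(1 - 14)) = 112*(-2*(-13)) = 112*26 = 2912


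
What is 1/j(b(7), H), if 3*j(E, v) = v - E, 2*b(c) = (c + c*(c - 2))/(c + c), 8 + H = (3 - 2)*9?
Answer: -6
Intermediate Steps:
H = 1 (H = -8 + (3 - 2)*9 = -8 + 1*9 = -8 + 9 = 1)
b(c) = (c + c*(-2 + c))/(4*c) (b(c) = ((c + c*(c - 2))/(c + c))/2 = ((c + c*(-2 + c))/((2*c)))/2 = ((c + c*(-2 + c))*(1/(2*c)))/2 = ((c + c*(-2 + c))/(2*c))/2 = (c + c*(-2 + c))/(4*c))
j(E, v) = -E/3 + v/3 (j(E, v) = (v - E)/3 = -E/3 + v/3)
1/j(b(7), H) = 1/(-(-¼ + (¼)*7)/3 + (⅓)*1) = 1/(-(-¼ + 7/4)/3 + ⅓) = 1/(-⅓*3/2 + ⅓) = 1/(-½ + ⅓) = 1/(-⅙) = -6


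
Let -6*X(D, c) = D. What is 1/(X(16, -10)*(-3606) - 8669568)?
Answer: -1/8659952 ≈ -1.1547e-7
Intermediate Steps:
X(D, c) = -D/6
1/(X(16, -10)*(-3606) - 8669568) = 1/(-⅙*16*(-3606) - 8669568) = 1/(-8/3*(-3606) - 8669568) = 1/(9616 - 8669568) = 1/(-8659952) = -1/8659952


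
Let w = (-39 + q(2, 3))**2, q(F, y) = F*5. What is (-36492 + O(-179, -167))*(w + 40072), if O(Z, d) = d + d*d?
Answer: -358807010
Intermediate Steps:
O(Z, d) = d + d**2
q(F, y) = 5*F
w = 841 (w = (-39 + 5*2)**2 = (-39 + 10)**2 = (-29)**2 = 841)
(-36492 + O(-179, -167))*(w + 40072) = (-36492 - 167*(1 - 167))*(841 + 40072) = (-36492 - 167*(-166))*40913 = (-36492 + 27722)*40913 = -8770*40913 = -358807010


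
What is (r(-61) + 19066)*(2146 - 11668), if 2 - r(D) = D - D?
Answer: -181565496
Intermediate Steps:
r(D) = 2 (r(D) = 2 - (D - D) = 2 - 1*0 = 2 + 0 = 2)
(r(-61) + 19066)*(2146 - 11668) = (2 + 19066)*(2146 - 11668) = 19068*(-9522) = -181565496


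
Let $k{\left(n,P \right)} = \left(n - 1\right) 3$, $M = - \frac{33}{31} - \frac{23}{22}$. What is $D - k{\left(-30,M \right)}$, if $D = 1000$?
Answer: $1093$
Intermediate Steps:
$M = - \frac{1439}{682}$ ($M = \left(-33\right) \frac{1}{31} - \frac{23}{22} = - \frac{33}{31} - \frac{23}{22} = - \frac{1439}{682} \approx -2.11$)
$k{\left(n,P \right)} = -3 + 3 n$ ($k{\left(n,P \right)} = \left(-1 + n\right) 3 = -3 + 3 n$)
$D - k{\left(-30,M \right)} = 1000 - \left(-3 + 3 \left(-30\right)\right) = 1000 - \left(-3 - 90\right) = 1000 - -93 = 1000 + 93 = 1093$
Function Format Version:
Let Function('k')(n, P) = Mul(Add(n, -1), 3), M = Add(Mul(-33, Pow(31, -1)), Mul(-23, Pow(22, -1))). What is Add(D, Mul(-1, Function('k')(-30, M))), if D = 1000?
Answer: 1093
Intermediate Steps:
M = Rational(-1439, 682) (M = Add(Mul(-33, Rational(1, 31)), Mul(-23, Rational(1, 22))) = Add(Rational(-33, 31), Rational(-23, 22)) = Rational(-1439, 682) ≈ -2.1100)
Function('k')(n, P) = Add(-3, Mul(3, n)) (Function('k')(n, P) = Mul(Add(-1, n), 3) = Add(-3, Mul(3, n)))
Add(D, Mul(-1, Function('k')(-30, M))) = Add(1000, Mul(-1, Add(-3, Mul(3, -30)))) = Add(1000, Mul(-1, Add(-3, -90))) = Add(1000, Mul(-1, -93)) = Add(1000, 93) = 1093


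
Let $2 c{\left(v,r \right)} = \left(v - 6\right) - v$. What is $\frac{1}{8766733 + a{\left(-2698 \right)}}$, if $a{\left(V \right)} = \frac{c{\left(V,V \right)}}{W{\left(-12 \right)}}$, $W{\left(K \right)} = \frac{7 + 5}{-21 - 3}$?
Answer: $\frac{1}{8766739} \approx 1.1407 \cdot 10^{-7}$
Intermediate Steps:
$W{\left(K \right)} = - \frac{1}{2}$ ($W{\left(K \right)} = \frac{12}{-24} = 12 \left(- \frac{1}{24}\right) = - \frac{1}{2}$)
$c{\left(v,r \right)} = -3$ ($c{\left(v,r \right)} = \frac{\left(v - 6\right) - v}{2} = \frac{\left(-6 + v\right) - v}{2} = \frac{1}{2} \left(-6\right) = -3$)
$a{\left(V \right)} = 6$ ($a{\left(V \right)} = - \frac{3}{- \frac{1}{2}} = \left(-3\right) \left(-2\right) = 6$)
$\frac{1}{8766733 + a{\left(-2698 \right)}} = \frac{1}{8766733 + 6} = \frac{1}{8766739}$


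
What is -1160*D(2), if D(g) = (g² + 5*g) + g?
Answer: -18560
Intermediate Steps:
D(g) = g² + 6*g
-1160*D(2) = -2320*(6 + 2) = -2320*8 = -1160*16 = -18560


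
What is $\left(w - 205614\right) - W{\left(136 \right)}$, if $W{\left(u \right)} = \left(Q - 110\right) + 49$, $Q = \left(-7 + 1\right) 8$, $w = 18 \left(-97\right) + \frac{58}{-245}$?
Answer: $- \frac{50776553}{245} \approx -2.0725 \cdot 10^{5}$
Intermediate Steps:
$w = - \frac{427828}{245}$ ($w = -1746 + 58 \left(- \frac{1}{245}\right) = -1746 - \frac{58}{245} = - \frac{427828}{245} \approx -1746.2$)
$Q = -48$ ($Q = \left(-6\right) 8 = -48$)
$W{\left(u \right)} = -109$ ($W{\left(u \right)} = \left(-48 - 110\right) + 49 = -158 + 49 = -109$)
$\left(w - 205614\right) - W{\left(136 \right)} = \left(- \frac{427828}{245} - 205614\right) - -109 = \left(- \frac{427828}{245} - 205614\right) + 109 = - \frac{50803258}{245} + 109 = - \frac{50776553}{245}$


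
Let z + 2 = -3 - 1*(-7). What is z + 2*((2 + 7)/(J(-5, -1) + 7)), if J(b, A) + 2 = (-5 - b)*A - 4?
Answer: 20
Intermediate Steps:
z = 2 (z = -2 + (-3 - 1*(-7)) = -2 + (-3 + 7) = -2 + 4 = 2)
J(b, A) = -6 + A*(-5 - b) (J(b, A) = -2 + ((-5 - b)*A - 4) = -2 + (A*(-5 - b) - 4) = -2 + (-4 + A*(-5 - b)) = -6 + A*(-5 - b))
z + 2*((2 + 7)/(J(-5, -1) + 7)) = 2 + 2*((2 + 7)/((-6 - 5*(-1) - 1*(-1)*(-5)) + 7)) = 2 + 2*(9/((-6 + 5 - 5) + 7)) = 2 + 2*(9/(-6 + 7)) = 2 + 2*(9/1) = 2 + 2*(9*1) = 2 + 2*9 = 2 + 18 = 20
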